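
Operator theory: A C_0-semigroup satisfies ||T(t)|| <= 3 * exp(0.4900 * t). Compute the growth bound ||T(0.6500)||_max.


||T(0.6500)|| <= 3 * exp(0.4900 * 0.6500)
= 3 * exp(0.3185)
= 3 * 1.3751
= 4.1252

4.1252


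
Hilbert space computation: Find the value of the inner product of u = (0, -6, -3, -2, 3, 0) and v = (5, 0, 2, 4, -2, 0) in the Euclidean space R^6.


Computing the standard inner product <u, v> = sum u_i * v_i
= 0*5 + -6*0 + -3*2 + -2*4 + 3*-2 + 0*0
= 0 + 0 + -6 + -8 + -6 + 0
= -20

-20


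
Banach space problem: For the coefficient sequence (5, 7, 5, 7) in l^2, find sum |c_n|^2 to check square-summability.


sum |c_n|^2 = 5^2 + 7^2 + 5^2 + 7^2
= 25 + 49 + 25 + 49
= 148

148


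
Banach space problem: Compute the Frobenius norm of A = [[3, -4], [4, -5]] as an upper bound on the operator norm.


||A||_F^2 = sum a_ij^2
= 3^2 + (-4)^2 + 4^2 + (-5)^2
= 9 + 16 + 16 + 25 = 66
||A||_F = sqrt(66) = 8.1240

8.1240


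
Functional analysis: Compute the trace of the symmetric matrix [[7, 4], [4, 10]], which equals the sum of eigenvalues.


For a self-adjoint (symmetric) matrix, the eigenvalues are real.
The sum of eigenvalues equals the trace of the matrix.
trace = 7 + 10 = 17

17


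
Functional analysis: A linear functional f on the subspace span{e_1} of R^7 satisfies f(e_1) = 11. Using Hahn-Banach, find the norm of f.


The norm of f is given by ||f|| = sup_{||x||=1} |f(x)|.
On span{e_1}, ||e_1|| = 1, so ||f|| = |f(e_1)| / ||e_1||
= |11| / 1 = 11.0000

11.0000


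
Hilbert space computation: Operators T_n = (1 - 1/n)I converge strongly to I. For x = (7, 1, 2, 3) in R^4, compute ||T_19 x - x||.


T_19 x - x = (1 - 1/19)x - x = -x/19
||x|| = sqrt(63) = 7.9373
||T_19 x - x|| = ||x||/19 = 7.9373/19 = 0.4178

0.4178


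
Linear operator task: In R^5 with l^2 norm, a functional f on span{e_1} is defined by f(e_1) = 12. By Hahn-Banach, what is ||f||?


The norm of f is given by ||f|| = sup_{||x||=1} |f(x)|.
On span{e_1}, ||e_1|| = 1, so ||f|| = |f(e_1)| / ||e_1||
= |12| / 1 = 12.0000

12.0000


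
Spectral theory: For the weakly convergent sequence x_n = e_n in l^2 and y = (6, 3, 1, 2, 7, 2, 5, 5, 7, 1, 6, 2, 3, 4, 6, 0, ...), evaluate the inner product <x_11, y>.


x_11 = e_11 is the standard basis vector with 1 in position 11.
<x_11, y> = y_11 = 6
As n -> infinity, <x_n, y> -> 0, confirming weak convergence of (x_n) to 0.

6


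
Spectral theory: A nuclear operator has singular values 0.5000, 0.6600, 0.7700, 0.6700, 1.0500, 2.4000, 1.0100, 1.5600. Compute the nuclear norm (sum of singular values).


The nuclear norm is the sum of all singular values.
||T||_1 = 0.5000 + 0.6600 + 0.7700 + 0.6700 + 1.0500 + 2.4000 + 1.0100 + 1.5600
= 8.6200

8.6200


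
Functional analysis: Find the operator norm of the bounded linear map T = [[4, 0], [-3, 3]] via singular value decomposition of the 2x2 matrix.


A^T A = [[25, -9], [-9, 9]]
trace(A^T A) = 34, det(A^T A) = 144
discriminant = 34^2 - 4*144 = 580
Largest eigenvalue of A^T A = (trace + sqrt(disc))/2 = 29.0416
||T|| = sqrt(29.0416) = 5.3890

5.3890


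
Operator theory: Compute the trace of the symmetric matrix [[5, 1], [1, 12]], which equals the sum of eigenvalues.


For a self-adjoint (symmetric) matrix, the eigenvalues are real.
The sum of eigenvalues equals the trace of the matrix.
trace = 5 + 12 = 17

17


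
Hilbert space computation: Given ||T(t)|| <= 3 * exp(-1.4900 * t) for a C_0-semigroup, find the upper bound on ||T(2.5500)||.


||T(2.5500)|| <= 3 * exp(-1.4900 * 2.5500)
= 3 * exp(-3.7995)
= 3 * 0.0224
= 0.0671

0.0671


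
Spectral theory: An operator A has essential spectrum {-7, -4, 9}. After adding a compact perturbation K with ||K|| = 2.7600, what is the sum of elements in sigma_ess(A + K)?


By Weyl's theorem, the essential spectrum is invariant under compact perturbations.
sigma_ess(A + K) = sigma_ess(A) = {-7, -4, 9}
Sum = -7 + -4 + 9 = -2

-2


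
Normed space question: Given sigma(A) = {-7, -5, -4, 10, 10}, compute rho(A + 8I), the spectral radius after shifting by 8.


Spectrum of A + 8I = {1, 3, 4, 18, 18}
Spectral radius = max |lambda| over the shifted spectrum
= max(1, 3, 4, 18, 18) = 18

18


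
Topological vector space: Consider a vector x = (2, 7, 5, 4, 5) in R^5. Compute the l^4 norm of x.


The l^4 norm = (sum |x_i|^4)^(1/4)
Sum of 4th powers = 16 + 2401 + 625 + 256 + 625 = 3923
||x||_4 = (3923)^(1/4) = 7.9142

7.9142


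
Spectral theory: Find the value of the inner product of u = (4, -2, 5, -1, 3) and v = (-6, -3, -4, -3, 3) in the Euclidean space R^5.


Computing the standard inner product <u, v> = sum u_i * v_i
= 4*-6 + -2*-3 + 5*-4 + -1*-3 + 3*3
= -24 + 6 + -20 + 3 + 9
= -26

-26


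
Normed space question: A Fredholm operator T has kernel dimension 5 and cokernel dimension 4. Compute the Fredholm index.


The Fredholm index is defined as ind(T) = dim(ker T) - dim(coker T)
= 5 - 4
= 1

1


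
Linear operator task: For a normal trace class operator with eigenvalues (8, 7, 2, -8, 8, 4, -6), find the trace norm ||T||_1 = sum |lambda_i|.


For a normal operator, singular values equal |eigenvalues|.
Trace norm = sum |lambda_i| = 8 + 7 + 2 + 8 + 8 + 4 + 6
= 43

43


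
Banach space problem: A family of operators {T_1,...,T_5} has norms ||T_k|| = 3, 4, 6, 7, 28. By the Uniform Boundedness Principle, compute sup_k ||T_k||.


By the Uniform Boundedness Principle, the supremum of norms is finite.
sup_k ||T_k|| = max(3, 4, 6, 7, 28) = 28

28


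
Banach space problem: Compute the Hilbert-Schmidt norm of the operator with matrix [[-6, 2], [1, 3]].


The Hilbert-Schmidt norm is sqrt(sum of squares of all entries).
Sum of squares = (-6)^2 + 2^2 + 1^2 + 3^2
= 36 + 4 + 1 + 9 = 50
||T||_HS = sqrt(50) = 7.0711

7.0711


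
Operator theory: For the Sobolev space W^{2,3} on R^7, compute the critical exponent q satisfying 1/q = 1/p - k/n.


Using the Sobolev embedding formula: 1/q = 1/p - k/n
1/q = 1/3 - 2/7 = 1/21
q = 1/(1/21) = 21

21.0000


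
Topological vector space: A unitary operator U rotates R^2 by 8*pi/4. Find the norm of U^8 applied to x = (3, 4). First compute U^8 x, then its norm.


U is a rotation by theta = 8*pi/4
U^8 = rotation by 8*theta = 64*pi/4 = 0*pi/4 (mod 2*pi)
cos(0*pi/4) = 1.0000, sin(0*pi/4) = 0.0000
U^8 x = (1.0000 * 3 - 0.0000 * 4, 0.0000 * 3 + 1.0000 * 4)
= (3.0000, 4.0000)
||U^8 x|| = sqrt(3.0000^2 + 4.0000^2) = sqrt(25.0000) = 5.0000

5.0000


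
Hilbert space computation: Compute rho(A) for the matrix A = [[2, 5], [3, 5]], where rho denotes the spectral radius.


For a 2x2 matrix, eigenvalues satisfy lambda^2 - (trace)*lambda + det = 0
trace = 2 + 5 = 7
det = 2*5 - 5*3 = -5
discriminant = 7^2 - 4*(-5) = 69
spectral radius = max |eigenvalue| = 7.6533

7.6533


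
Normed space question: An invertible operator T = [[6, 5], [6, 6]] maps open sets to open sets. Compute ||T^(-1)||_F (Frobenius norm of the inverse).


det(T) = 6*6 - 5*6 = 6
T^(-1) = (1/6) * [[6, -5], [-6, 6]] = [[1.0000, -0.8333], [-1.0000, 1.0000]]
||T^(-1)||_F^2 = 1.0000^2 + (-0.8333)^2 + (-1.0000)^2 + 1.0000^2 = 3.6944
||T^(-1)||_F = sqrt(3.6944) = 1.9221

1.9221


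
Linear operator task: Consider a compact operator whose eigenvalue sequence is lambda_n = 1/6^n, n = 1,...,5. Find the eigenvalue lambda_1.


The eigenvalue formula gives lambda_1 = 1/6^1
= 1/6
= 0.1667

0.1667


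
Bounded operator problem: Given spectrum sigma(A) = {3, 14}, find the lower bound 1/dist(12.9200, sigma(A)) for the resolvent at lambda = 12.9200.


dist(12.9200, {3, 14}) = min(|12.9200 - 3|, |12.9200 - 14|)
= min(9.9200, 1.0800) = 1.0800
Resolvent bound = 1/1.0800 = 0.9259

0.9259


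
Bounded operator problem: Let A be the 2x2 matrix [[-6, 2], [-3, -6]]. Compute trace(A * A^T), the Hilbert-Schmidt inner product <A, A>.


trace(A * A^T) = sum of squares of all entries
= (-6)^2 + 2^2 + (-3)^2 + (-6)^2
= 36 + 4 + 9 + 36
= 85

85


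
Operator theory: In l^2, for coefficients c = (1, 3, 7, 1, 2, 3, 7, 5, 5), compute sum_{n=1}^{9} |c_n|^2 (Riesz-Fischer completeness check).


sum |c_n|^2 = 1^2 + 3^2 + 7^2 + 1^2 + 2^2 + 3^2 + 7^2 + 5^2 + 5^2
= 1 + 9 + 49 + 1 + 4 + 9 + 49 + 25 + 25
= 172

172


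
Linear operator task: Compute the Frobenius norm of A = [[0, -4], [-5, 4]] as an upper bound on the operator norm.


||A||_F^2 = sum a_ij^2
= 0^2 + (-4)^2 + (-5)^2 + 4^2
= 0 + 16 + 25 + 16 = 57
||A||_F = sqrt(57) = 7.5498

7.5498


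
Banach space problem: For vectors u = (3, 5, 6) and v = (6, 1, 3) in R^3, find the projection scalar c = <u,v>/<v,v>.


Computing <u,v> = 3*6 + 5*1 + 6*3 = 41
Computing <v,v> = 6^2 + 1^2 + 3^2 = 46
Projection coefficient = 41/46 = 0.8913

0.8913


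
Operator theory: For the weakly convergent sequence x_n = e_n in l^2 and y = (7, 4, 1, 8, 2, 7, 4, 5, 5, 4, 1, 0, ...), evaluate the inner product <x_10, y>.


x_10 = e_10 is the standard basis vector with 1 in position 10.
<x_10, y> = y_10 = 4
As n -> infinity, <x_n, y> -> 0, confirming weak convergence of (x_n) to 0.

4


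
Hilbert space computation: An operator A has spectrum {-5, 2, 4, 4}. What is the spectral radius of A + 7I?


Spectrum of A + 7I = {2, 9, 11, 11}
Spectral radius = max |lambda| over the shifted spectrum
= max(2, 9, 11, 11) = 11

11


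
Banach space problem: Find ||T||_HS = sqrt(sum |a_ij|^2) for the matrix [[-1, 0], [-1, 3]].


The Hilbert-Schmidt norm is sqrt(sum of squares of all entries).
Sum of squares = (-1)^2 + 0^2 + (-1)^2 + 3^2
= 1 + 0 + 1 + 9 = 11
||T||_HS = sqrt(11) = 3.3166

3.3166


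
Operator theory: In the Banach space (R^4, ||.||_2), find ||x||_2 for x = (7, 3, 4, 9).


The l^2 norm = (sum |x_i|^2)^(1/2)
Sum of 2th powers = 49 + 9 + 16 + 81 = 155
||x||_2 = (155)^(1/2) = 12.4499

12.4499


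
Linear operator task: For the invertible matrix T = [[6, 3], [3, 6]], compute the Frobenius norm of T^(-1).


det(T) = 6*6 - 3*3 = 27
T^(-1) = (1/27) * [[6, -3], [-3, 6]] = [[0.2222, -0.1111], [-0.1111, 0.2222]]
||T^(-1)||_F^2 = 0.2222^2 + (-0.1111)^2 + (-0.1111)^2 + 0.2222^2 = 0.1235
||T^(-1)||_F = sqrt(0.1235) = 0.3514

0.3514


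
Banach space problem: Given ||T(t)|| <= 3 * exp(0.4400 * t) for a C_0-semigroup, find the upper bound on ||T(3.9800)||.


||T(3.9800)|| <= 3 * exp(0.4400 * 3.9800)
= 3 * exp(1.7512)
= 3 * 5.7615
= 17.2845

17.2845


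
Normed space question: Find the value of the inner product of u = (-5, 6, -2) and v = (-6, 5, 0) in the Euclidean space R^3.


Computing the standard inner product <u, v> = sum u_i * v_i
= -5*-6 + 6*5 + -2*0
= 30 + 30 + 0
= 60

60


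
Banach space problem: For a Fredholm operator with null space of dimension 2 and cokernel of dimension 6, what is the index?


The Fredholm index is defined as ind(T) = dim(ker T) - dim(coker T)
= 2 - 6
= -4

-4


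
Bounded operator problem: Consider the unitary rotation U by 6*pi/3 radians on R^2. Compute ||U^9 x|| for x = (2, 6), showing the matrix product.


U is a rotation by theta = 6*pi/3
U^9 = rotation by 9*theta = 54*pi/3 = 0*pi/3 (mod 2*pi)
cos(0*pi/3) = 1.0000, sin(0*pi/3) = 0.0000
U^9 x = (1.0000 * 2 - 0.0000 * 6, 0.0000 * 2 + 1.0000 * 6)
= (2.0000, 6.0000)
||U^9 x|| = sqrt(2.0000^2 + 6.0000^2) = sqrt(40.0000) = 6.3246

6.3246


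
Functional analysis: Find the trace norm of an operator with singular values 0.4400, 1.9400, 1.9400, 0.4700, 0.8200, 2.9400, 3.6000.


The nuclear norm is the sum of all singular values.
||T||_1 = 0.4400 + 1.9400 + 1.9400 + 0.4700 + 0.8200 + 2.9400 + 3.6000
= 12.1500

12.1500


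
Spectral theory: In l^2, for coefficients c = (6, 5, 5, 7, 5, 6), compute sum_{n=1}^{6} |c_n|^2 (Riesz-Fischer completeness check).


sum |c_n|^2 = 6^2 + 5^2 + 5^2 + 7^2 + 5^2 + 6^2
= 36 + 25 + 25 + 49 + 25 + 36
= 196

196


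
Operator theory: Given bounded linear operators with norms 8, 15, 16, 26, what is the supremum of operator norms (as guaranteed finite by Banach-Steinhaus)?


By the Uniform Boundedness Principle, the supremum of norms is finite.
sup_k ||T_k|| = max(8, 15, 16, 26) = 26

26


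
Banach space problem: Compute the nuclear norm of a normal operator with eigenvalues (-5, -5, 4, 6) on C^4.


For a normal operator, singular values equal |eigenvalues|.
Trace norm = sum |lambda_i| = 5 + 5 + 4 + 6
= 20

20


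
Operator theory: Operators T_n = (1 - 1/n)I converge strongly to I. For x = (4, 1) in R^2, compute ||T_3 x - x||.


T_3 x - x = (1 - 1/3)x - x = -x/3
||x|| = sqrt(17) = 4.1231
||T_3 x - x|| = ||x||/3 = 4.1231/3 = 1.3744

1.3744


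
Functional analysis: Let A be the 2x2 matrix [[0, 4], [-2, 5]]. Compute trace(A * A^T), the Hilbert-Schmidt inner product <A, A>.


trace(A * A^T) = sum of squares of all entries
= 0^2 + 4^2 + (-2)^2 + 5^2
= 0 + 16 + 4 + 25
= 45

45


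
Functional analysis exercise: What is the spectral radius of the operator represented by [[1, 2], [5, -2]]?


For a 2x2 matrix, eigenvalues satisfy lambda^2 - (trace)*lambda + det = 0
trace = 1 + -2 = -1
det = 1*-2 - 2*5 = -12
discriminant = (-1)^2 - 4*(-12) = 49
spectral radius = max |eigenvalue| = 4.0000

4.0000


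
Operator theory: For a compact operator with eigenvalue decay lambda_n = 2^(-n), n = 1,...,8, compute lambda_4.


The eigenvalue formula gives lambda_4 = 1/2^4
= 1/16
= 0.0625

0.0625


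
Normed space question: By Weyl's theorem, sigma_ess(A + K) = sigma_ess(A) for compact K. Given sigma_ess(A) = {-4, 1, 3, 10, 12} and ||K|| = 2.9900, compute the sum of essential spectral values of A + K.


By Weyl's theorem, the essential spectrum is invariant under compact perturbations.
sigma_ess(A + K) = sigma_ess(A) = {-4, 1, 3, 10, 12}
Sum = -4 + 1 + 3 + 10 + 12 = 22

22


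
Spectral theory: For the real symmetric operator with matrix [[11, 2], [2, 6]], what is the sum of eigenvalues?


For a self-adjoint (symmetric) matrix, the eigenvalues are real.
The sum of eigenvalues equals the trace of the matrix.
trace = 11 + 6 = 17

17


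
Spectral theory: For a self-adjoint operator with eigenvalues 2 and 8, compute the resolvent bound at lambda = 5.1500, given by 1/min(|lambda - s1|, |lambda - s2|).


dist(5.1500, {2, 8}) = min(|5.1500 - 2|, |5.1500 - 8|)
= min(3.1500, 2.8500) = 2.8500
Resolvent bound = 1/2.8500 = 0.3509

0.3509


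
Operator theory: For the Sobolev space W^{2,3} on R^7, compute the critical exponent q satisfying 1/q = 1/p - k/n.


Using the Sobolev embedding formula: 1/q = 1/p - k/n
1/q = 1/3 - 2/7 = 1/21
q = 1/(1/21) = 21

21.0000


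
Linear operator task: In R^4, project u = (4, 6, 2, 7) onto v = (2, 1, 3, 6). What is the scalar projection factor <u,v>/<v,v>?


Computing <u,v> = 4*2 + 6*1 + 2*3 + 7*6 = 62
Computing <v,v> = 2^2 + 1^2 + 3^2 + 6^2 = 50
Projection coefficient = 62/50 = 1.2400

1.2400


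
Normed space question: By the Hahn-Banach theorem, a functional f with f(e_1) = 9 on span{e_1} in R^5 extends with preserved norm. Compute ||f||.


The norm of f is given by ||f|| = sup_{||x||=1} |f(x)|.
On span{e_1}, ||e_1|| = 1, so ||f|| = |f(e_1)| / ||e_1||
= |9| / 1 = 9.0000

9.0000


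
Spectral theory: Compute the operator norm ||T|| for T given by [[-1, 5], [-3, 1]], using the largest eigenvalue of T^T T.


A^T A = [[10, -8], [-8, 26]]
trace(A^T A) = 36, det(A^T A) = 196
discriminant = 36^2 - 4*196 = 512
Largest eigenvalue of A^T A = (trace + sqrt(disc))/2 = 29.3137
||T|| = sqrt(29.3137) = 5.4142

5.4142


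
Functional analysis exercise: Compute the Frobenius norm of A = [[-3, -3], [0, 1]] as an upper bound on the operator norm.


||A||_F^2 = sum a_ij^2
= (-3)^2 + (-3)^2 + 0^2 + 1^2
= 9 + 9 + 0 + 1 = 19
||A||_F = sqrt(19) = 4.3589

4.3589


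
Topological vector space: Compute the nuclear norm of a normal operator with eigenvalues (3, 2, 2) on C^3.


For a normal operator, singular values equal |eigenvalues|.
Trace norm = sum |lambda_i| = 3 + 2 + 2
= 7

7


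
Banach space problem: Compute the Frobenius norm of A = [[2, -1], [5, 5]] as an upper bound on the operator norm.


||A||_F^2 = sum a_ij^2
= 2^2 + (-1)^2 + 5^2 + 5^2
= 4 + 1 + 25 + 25 = 55
||A||_F = sqrt(55) = 7.4162

7.4162


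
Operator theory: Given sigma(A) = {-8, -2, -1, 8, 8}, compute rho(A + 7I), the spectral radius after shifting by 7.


Spectrum of A + 7I = {-1, 5, 6, 15, 15}
Spectral radius = max |lambda| over the shifted spectrum
= max(1, 5, 6, 15, 15) = 15

15


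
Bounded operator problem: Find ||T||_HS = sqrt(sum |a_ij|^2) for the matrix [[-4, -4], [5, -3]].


The Hilbert-Schmidt norm is sqrt(sum of squares of all entries).
Sum of squares = (-4)^2 + (-4)^2 + 5^2 + (-3)^2
= 16 + 16 + 25 + 9 = 66
||T||_HS = sqrt(66) = 8.1240

8.1240


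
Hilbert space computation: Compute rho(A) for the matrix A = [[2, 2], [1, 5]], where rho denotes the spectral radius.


For a 2x2 matrix, eigenvalues satisfy lambda^2 - (trace)*lambda + det = 0
trace = 2 + 5 = 7
det = 2*5 - 2*1 = 8
discriminant = 7^2 - 4*(8) = 17
spectral radius = max |eigenvalue| = 5.5616

5.5616


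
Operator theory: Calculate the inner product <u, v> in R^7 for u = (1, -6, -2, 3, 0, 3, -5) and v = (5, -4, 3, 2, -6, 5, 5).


Computing the standard inner product <u, v> = sum u_i * v_i
= 1*5 + -6*-4 + -2*3 + 3*2 + 0*-6 + 3*5 + -5*5
= 5 + 24 + -6 + 6 + 0 + 15 + -25
= 19

19


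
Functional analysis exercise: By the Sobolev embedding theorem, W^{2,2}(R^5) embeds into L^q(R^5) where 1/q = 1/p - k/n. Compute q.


Using the Sobolev embedding formula: 1/q = 1/p - k/n
1/q = 1/2 - 2/5 = 1/10
q = 1/(1/10) = 10

10.0000


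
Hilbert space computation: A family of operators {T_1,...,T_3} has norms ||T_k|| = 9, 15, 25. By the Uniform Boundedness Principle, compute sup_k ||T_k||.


By the Uniform Boundedness Principle, the supremum of norms is finite.
sup_k ||T_k|| = max(9, 15, 25) = 25

25


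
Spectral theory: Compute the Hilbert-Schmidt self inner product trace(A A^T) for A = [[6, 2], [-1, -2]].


trace(A * A^T) = sum of squares of all entries
= 6^2 + 2^2 + (-1)^2 + (-2)^2
= 36 + 4 + 1 + 4
= 45

45


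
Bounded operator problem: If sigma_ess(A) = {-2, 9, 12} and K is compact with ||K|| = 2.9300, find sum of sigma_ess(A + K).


By Weyl's theorem, the essential spectrum is invariant under compact perturbations.
sigma_ess(A + K) = sigma_ess(A) = {-2, 9, 12}
Sum = -2 + 9 + 12 = 19

19


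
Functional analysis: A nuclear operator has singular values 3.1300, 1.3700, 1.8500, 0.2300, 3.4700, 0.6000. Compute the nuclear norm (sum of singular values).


The nuclear norm is the sum of all singular values.
||T||_1 = 3.1300 + 1.3700 + 1.8500 + 0.2300 + 3.4700 + 0.6000
= 10.6500

10.6500


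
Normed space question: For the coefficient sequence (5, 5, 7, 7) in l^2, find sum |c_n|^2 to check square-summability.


sum |c_n|^2 = 5^2 + 5^2 + 7^2 + 7^2
= 25 + 25 + 49 + 49
= 148

148


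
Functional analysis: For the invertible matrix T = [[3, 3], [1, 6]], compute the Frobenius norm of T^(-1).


det(T) = 3*6 - 3*1 = 15
T^(-1) = (1/15) * [[6, -3], [-1, 3]] = [[0.4000, -0.2000], [-0.0667, 0.2000]]
||T^(-1)||_F^2 = 0.4000^2 + (-0.2000)^2 + (-0.0667)^2 + 0.2000^2 = 0.2444
||T^(-1)||_F = sqrt(0.2444) = 0.4944

0.4944


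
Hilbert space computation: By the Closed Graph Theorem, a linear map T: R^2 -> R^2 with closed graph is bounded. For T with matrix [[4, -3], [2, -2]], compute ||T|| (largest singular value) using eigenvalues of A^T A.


A^T A = [[20, -16], [-16, 13]]
trace(A^T A) = 33, det(A^T A) = 4
discriminant = 33^2 - 4*4 = 1073
Largest eigenvalue of A^T A = (trace + sqrt(disc))/2 = 32.8783
||T|| = sqrt(32.8783) = 5.7340

5.7340


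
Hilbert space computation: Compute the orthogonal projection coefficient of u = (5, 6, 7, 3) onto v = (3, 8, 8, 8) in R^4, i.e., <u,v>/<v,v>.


Computing <u,v> = 5*3 + 6*8 + 7*8 + 3*8 = 143
Computing <v,v> = 3^2 + 8^2 + 8^2 + 8^2 = 201
Projection coefficient = 143/201 = 0.7114

0.7114


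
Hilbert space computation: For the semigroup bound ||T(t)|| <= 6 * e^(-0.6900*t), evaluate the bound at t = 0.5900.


||T(0.5900)|| <= 6 * exp(-0.6900 * 0.5900)
= 6 * exp(-0.4071)
= 6 * 0.6656
= 3.9935

3.9935


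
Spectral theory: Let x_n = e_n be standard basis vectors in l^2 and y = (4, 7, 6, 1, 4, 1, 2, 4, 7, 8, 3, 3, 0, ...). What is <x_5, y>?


x_5 = e_5 is the standard basis vector with 1 in position 5.
<x_5, y> = y_5 = 4
As n -> infinity, <x_n, y> -> 0, confirming weak convergence of (x_n) to 0.

4


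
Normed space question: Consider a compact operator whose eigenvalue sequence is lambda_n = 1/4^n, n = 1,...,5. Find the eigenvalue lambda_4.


The eigenvalue formula gives lambda_4 = 1/4^4
= 1/256
= 0.0039

0.0039


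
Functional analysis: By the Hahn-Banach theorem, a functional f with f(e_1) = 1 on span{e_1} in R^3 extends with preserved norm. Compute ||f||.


The norm of f is given by ||f|| = sup_{||x||=1} |f(x)|.
On span{e_1}, ||e_1|| = 1, so ||f|| = |f(e_1)| / ||e_1||
= |1| / 1 = 1.0000

1.0000


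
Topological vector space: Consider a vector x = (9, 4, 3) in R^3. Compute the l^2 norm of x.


The l^2 norm = (sum |x_i|^2)^(1/2)
Sum of 2th powers = 81 + 16 + 9 = 106
||x||_2 = (106)^(1/2) = 10.2956

10.2956


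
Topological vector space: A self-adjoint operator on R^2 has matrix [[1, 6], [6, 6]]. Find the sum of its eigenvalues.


For a self-adjoint (symmetric) matrix, the eigenvalues are real.
The sum of eigenvalues equals the trace of the matrix.
trace = 1 + 6 = 7

7


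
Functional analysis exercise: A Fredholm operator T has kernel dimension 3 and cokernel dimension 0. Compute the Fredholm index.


The Fredholm index is defined as ind(T) = dim(ker T) - dim(coker T)
= 3 - 0
= 3

3


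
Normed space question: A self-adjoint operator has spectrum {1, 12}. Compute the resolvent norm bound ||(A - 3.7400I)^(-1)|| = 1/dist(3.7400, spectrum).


dist(3.7400, {1, 12}) = min(|3.7400 - 1|, |3.7400 - 12|)
= min(2.7400, 8.2600) = 2.7400
Resolvent bound = 1/2.7400 = 0.3650

0.3650


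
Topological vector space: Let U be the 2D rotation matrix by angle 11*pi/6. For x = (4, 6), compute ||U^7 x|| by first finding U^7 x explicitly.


U is a rotation by theta = 11*pi/6
U^7 = rotation by 7*theta = 77*pi/6 = 5*pi/6 (mod 2*pi)
cos(5*pi/6) = -0.8660, sin(5*pi/6) = 0.5000
U^7 x = (-0.8660 * 4 - 0.5000 * 6, 0.5000 * 4 + -0.8660 * 6)
= (-6.4641, -3.1962)
||U^7 x|| = sqrt((-6.4641)^2 + (-3.1962)^2) = sqrt(52.0000) = 7.2111

7.2111


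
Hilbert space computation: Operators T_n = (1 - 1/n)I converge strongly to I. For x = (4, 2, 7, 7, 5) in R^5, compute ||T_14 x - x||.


T_14 x - x = (1 - 1/14)x - x = -x/14
||x|| = sqrt(143) = 11.9583
||T_14 x - x|| = ||x||/14 = 11.9583/14 = 0.8542

0.8542


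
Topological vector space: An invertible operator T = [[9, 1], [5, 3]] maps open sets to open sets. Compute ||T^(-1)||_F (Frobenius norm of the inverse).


det(T) = 9*3 - 1*5 = 22
T^(-1) = (1/22) * [[3, -1], [-5, 9]] = [[0.1364, -0.0455], [-0.2273, 0.4091]]
||T^(-1)||_F^2 = 0.1364^2 + (-0.0455)^2 + (-0.2273)^2 + 0.4091^2 = 0.2397
||T^(-1)||_F = sqrt(0.2397) = 0.4896

0.4896


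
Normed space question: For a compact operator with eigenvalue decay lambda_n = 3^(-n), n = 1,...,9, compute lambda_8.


The eigenvalue formula gives lambda_8 = 1/3^8
= 1/6561
= 1.5242e-04

1.5242e-04


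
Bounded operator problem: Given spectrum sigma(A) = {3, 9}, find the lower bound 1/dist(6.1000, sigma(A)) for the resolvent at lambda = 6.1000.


dist(6.1000, {3, 9}) = min(|6.1000 - 3|, |6.1000 - 9|)
= min(3.1000, 2.9000) = 2.9000
Resolvent bound = 1/2.9000 = 0.3448

0.3448


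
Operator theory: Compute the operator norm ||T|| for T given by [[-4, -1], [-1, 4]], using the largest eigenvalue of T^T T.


A^T A = [[17, 0], [0, 17]]
trace(A^T A) = 34, det(A^T A) = 289
discriminant = 34^2 - 4*289 = 0
Largest eigenvalue of A^T A = (trace + sqrt(disc))/2 = 17.0000
||T|| = sqrt(17.0000) = 4.1231

4.1231


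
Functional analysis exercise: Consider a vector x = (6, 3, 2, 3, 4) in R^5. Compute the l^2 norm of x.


The l^2 norm = (sum |x_i|^2)^(1/2)
Sum of 2th powers = 36 + 9 + 4 + 9 + 16 = 74
||x||_2 = (74)^(1/2) = 8.6023

8.6023


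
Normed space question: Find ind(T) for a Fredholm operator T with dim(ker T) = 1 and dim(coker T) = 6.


The Fredholm index is defined as ind(T) = dim(ker T) - dim(coker T)
= 1 - 6
= -5

-5


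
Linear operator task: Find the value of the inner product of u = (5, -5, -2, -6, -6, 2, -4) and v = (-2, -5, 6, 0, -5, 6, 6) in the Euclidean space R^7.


Computing the standard inner product <u, v> = sum u_i * v_i
= 5*-2 + -5*-5 + -2*6 + -6*0 + -6*-5 + 2*6 + -4*6
= -10 + 25 + -12 + 0 + 30 + 12 + -24
= 21

21


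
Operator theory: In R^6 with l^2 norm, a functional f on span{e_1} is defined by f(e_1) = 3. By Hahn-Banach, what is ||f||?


The norm of f is given by ||f|| = sup_{||x||=1} |f(x)|.
On span{e_1}, ||e_1|| = 1, so ||f|| = |f(e_1)| / ||e_1||
= |3| / 1 = 3.0000

3.0000


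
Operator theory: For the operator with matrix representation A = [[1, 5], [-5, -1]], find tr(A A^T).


trace(A * A^T) = sum of squares of all entries
= 1^2 + 5^2 + (-5)^2 + (-1)^2
= 1 + 25 + 25 + 1
= 52

52


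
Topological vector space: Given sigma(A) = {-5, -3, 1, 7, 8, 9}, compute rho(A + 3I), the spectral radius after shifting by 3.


Spectrum of A + 3I = {-2, 0, 4, 10, 11, 12}
Spectral radius = max |lambda| over the shifted spectrum
= max(2, 0, 4, 10, 11, 12) = 12

12


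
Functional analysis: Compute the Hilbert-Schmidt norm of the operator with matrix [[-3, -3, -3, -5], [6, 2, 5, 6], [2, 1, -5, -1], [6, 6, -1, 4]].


The Hilbert-Schmidt norm is sqrt(sum of squares of all entries).
Sum of squares = (-3)^2 + (-3)^2 + (-3)^2 + (-5)^2 + 6^2 + 2^2 + 5^2 + 6^2 + 2^2 + 1^2 + (-5)^2 + (-1)^2 + 6^2 + 6^2 + (-1)^2 + 4^2
= 9 + 9 + 9 + 25 + 36 + 4 + 25 + 36 + 4 + 1 + 25 + 1 + 36 + 36 + 1 + 16 = 273
||T||_HS = sqrt(273) = 16.5227

16.5227


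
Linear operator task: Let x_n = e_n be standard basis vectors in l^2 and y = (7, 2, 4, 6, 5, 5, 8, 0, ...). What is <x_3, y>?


x_3 = e_3 is the standard basis vector with 1 in position 3.
<x_3, y> = y_3 = 4
As n -> infinity, <x_n, y> -> 0, confirming weak convergence of (x_n) to 0.

4


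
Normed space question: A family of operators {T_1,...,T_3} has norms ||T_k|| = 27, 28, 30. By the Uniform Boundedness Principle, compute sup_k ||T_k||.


By the Uniform Boundedness Principle, the supremum of norms is finite.
sup_k ||T_k|| = max(27, 28, 30) = 30

30


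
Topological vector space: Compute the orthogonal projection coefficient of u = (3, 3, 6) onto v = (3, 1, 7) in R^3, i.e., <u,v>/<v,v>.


Computing <u,v> = 3*3 + 3*1 + 6*7 = 54
Computing <v,v> = 3^2 + 1^2 + 7^2 = 59
Projection coefficient = 54/59 = 0.9153

0.9153


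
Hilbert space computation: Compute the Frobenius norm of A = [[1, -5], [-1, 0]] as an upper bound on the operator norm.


||A||_F^2 = sum a_ij^2
= 1^2 + (-5)^2 + (-1)^2 + 0^2
= 1 + 25 + 1 + 0 = 27
||A||_F = sqrt(27) = 5.1962

5.1962


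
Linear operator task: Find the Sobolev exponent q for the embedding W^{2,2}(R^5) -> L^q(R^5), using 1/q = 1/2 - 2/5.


Using the Sobolev embedding formula: 1/q = 1/p - k/n
1/q = 1/2 - 2/5 = 1/10
q = 1/(1/10) = 10

10.0000


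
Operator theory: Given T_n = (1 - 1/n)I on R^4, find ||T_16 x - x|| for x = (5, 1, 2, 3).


T_16 x - x = (1 - 1/16)x - x = -x/16
||x|| = sqrt(39) = 6.2450
||T_16 x - x|| = ||x||/16 = 6.2450/16 = 0.3903

0.3903


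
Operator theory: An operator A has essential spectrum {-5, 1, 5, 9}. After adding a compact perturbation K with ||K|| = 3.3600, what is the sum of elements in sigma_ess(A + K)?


By Weyl's theorem, the essential spectrum is invariant under compact perturbations.
sigma_ess(A + K) = sigma_ess(A) = {-5, 1, 5, 9}
Sum = -5 + 1 + 5 + 9 = 10

10


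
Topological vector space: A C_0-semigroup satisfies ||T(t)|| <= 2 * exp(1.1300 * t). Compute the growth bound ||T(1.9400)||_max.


||T(1.9400)|| <= 2 * exp(1.1300 * 1.9400)
= 2 * exp(2.1922)
= 2 * 8.9549
= 17.9098

17.9098


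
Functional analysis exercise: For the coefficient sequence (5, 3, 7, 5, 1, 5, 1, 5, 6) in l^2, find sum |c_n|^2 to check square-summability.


sum |c_n|^2 = 5^2 + 3^2 + 7^2 + 5^2 + 1^2 + 5^2 + 1^2 + 5^2 + 6^2
= 25 + 9 + 49 + 25 + 1 + 25 + 1 + 25 + 36
= 196

196


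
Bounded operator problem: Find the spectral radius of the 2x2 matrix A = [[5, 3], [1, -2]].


For a 2x2 matrix, eigenvalues satisfy lambda^2 - (trace)*lambda + det = 0
trace = 5 + -2 = 3
det = 5*-2 - 3*1 = -13
discriminant = 3^2 - 4*(-13) = 61
spectral radius = max |eigenvalue| = 5.4051

5.4051


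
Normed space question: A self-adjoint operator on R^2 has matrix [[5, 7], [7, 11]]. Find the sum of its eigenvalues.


For a self-adjoint (symmetric) matrix, the eigenvalues are real.
The sum of eigenvalues equals the trace of the matrix.
trace = 5 + 11 = 16

16


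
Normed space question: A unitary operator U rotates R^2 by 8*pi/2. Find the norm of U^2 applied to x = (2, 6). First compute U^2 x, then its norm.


U is a rotation by theta = 8*pi/2
U^2 = rotation by 2*theta = 16*pi/2 = 0*pi/2 (mod 2*pi)
cos(0*pi/2) = 1.0000, sin(0*pi/2) = 0.0000
U^2 x = (1.0000 * 2 - 0.0000 * 6, 0.0000 * 2 + 1.0000 * 6)
= (2.0000, 6.0000)
||U^2 x|| = sqrt(2.0000^2 + 6.0000^2) = sqrt(40.0000) = 6.3246

6.3246


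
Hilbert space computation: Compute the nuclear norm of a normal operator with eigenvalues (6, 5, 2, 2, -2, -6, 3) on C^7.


For a normal operator, singular values equal |eigenvalues|.
Trace norm = sum |lambda_i| = 6 + 5 + 2 + 2 + 2 + 6 + 3
= 26

26


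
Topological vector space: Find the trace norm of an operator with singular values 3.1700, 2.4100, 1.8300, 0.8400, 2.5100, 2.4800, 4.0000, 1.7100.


The nuclear norm is the sum of all singular values.
||T||_1 = 3.1700 + 2.4100 + 1.8300 + 0.8400 + 2.5100 + 2.4800 + 4.0000 + 1.7100
= 18.9500

18.9500


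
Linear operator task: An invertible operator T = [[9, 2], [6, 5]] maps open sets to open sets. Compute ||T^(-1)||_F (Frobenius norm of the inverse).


det(T) = 9*5 - 2*6 = 33
T^(-1) = (1/33) * [[5, -2], [-6, 9]] = [[0.1515, -0.0606], [-0.1818, 0.2727]]
||T^(-1)||_F^2 = 0.1515^2 + (-0.0606)^2 + (-0.1818)^2 + 0.2727^2 = 0.1341
||T^(-1)||_F = sqrt(0.1341) = 0.3662

0.3662


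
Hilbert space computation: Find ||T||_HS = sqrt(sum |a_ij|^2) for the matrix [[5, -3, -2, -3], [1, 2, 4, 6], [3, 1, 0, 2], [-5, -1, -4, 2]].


The Hilbert-Schmidt norm is sqrt(sum of squares of all entries).
Sum of squares = 5^2 + (-3)^2 + (-2)^2 + (-3)^2 + 1^2 + 2^2 + 4^2 + 6^2 + 3^2 + 1^2 + 0^2 + 2^2 + (-5)^2 + (-1)^2 + (-4)^2 + 2^2
= 25 + 9 + 4 + 9 + 1 + 4 + 16 + 36 + 9 + 1 + 0 + 4 + 25 + 1 + 16 + 4 = 164
||T||_HS = sqrt(164) = 12.8062

12.8062


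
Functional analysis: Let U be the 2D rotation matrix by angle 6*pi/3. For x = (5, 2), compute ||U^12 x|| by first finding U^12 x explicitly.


U is a rotation by theta = 6*pi/3
U^12 = rotation by 12*theta = 72*pi/3 = 0*pi/3 (mod 2*pi)
cos(0*pi/3) = 1.0000, sin(0*pi/3) = 0.0000
U^12 x = (1.0000 * 5 - 0.0000 * 2, 0.0000 * 5 + 1.0000 * 2)
= (5.0000, 2.0000)
||U^12 x|| = sqrt(5.0000^2 + 2.0000^2) = sqrt(29.0000) = 5.3852

5.3852


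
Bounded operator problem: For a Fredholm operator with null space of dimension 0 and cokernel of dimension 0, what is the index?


The Fredholm index is defined as ind(T) = dim(ker T) - dim(coker T)
= 0 - 0
= 0

0


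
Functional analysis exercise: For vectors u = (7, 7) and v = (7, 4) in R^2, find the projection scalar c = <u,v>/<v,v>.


Computing <u,v> = 7*7 + 7*4 = 77
Computing <v,v> = 7^2 + 4^2 = 65
Projection coefficient = 77/65 = 1.1846

1.1846


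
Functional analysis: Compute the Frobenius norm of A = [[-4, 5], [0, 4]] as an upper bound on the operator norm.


||A||_F^2 = sum a_ij^2
= (-4)^2 + 5^2 + 0^2 + 4^2
= 16 + 25 + 0 + 16 = 57
||A||_F = sqrt(57) = 7.5498

7.5498


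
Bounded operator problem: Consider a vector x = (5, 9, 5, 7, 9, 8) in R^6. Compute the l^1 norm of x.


The l^1 norm equals the sum of absolute values of all components.
||x||_1 = 5 + 9 + 5 + 7 + 9 + 8
= 43

43.0000


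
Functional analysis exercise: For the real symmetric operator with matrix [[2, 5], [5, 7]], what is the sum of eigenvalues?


For a self-adjoint (symmetric) matrix, the eigenvalues are real.
The sum of eigenvalues equals the trace of the matrix.
trace = 2 + 7 = 9

9


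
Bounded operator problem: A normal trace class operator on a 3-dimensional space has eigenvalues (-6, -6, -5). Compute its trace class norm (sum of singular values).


For a normal operator, singular values equal |eigenvalues|.
Trace norm = sum |lambda_i| = 6 + 6 + 5
= 17

17


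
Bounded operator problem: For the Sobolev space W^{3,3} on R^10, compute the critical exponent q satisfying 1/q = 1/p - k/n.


Using the Sobolev embedding formula: 1/q = 1/p - k/n
1/q = 1/3 - 3/10 = 1/30
q = 1/(1/30) = 30

30.0000


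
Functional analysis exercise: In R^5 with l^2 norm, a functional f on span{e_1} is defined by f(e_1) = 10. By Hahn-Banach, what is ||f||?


The norm of f is given by ||f|| = sup_{||x||=1} |f(x)|.
On span{e_1}, ||e_1|| = 1, so ||f|| = |f(e_1)| / ||e_1||
= |10| / 1 = 10.0000

10.0000


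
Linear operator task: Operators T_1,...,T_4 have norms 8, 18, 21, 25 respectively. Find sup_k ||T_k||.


By the Uniform Boundedness Principle, the supremum of norms is finite.
sup_k ||T_k|| = max(8, 18, 21, 25) = 25

25


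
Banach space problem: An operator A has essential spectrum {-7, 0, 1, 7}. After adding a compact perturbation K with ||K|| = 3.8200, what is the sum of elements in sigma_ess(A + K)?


By Weyl's theorem, the essential spectrum is invariant under compact perturbations.
sigma_ess(A + K) = sigma_ess(A) = {-7, 0, 1, 7}
Sum = -7 + 0 + 1 + 7 = 1

1


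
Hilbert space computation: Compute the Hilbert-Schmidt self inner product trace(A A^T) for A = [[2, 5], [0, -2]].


trace(A * A^T) = sum of squares of all entries
= 2^2 + 5^2 + 0^2 + (-2)^2
= 4 + 25 + 0 + 4
= 33

33


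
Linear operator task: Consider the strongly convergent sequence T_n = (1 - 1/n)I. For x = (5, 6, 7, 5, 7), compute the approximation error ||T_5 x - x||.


T_5 x - x = (1 - 1/5)x - x = -x/5
||x|| = sqrt(184) = 13.5647
||T_5 x - x|| = ||x||/5 = 13.5647/5 = 2.7129

2.7129


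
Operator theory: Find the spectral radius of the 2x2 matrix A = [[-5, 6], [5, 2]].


For a 2x2 matrix, eigenvalues satisfy lambda^2 - (trace)*lambda + det = 0
trace = -5 + 2 = -3
det = -5*2 - 6*5 = -40
discriminant = (-3)^2 - 4*(-40) = 169
spectral radius = max |eigenvalue| = 8.0000

8.0000


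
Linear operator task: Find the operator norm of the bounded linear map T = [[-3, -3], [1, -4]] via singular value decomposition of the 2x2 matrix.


A^T A = [[10, 5], [5, 25]]
trace(A^T A) = 35, det(A^T A) = 225
discriminant = 35^2 - 4*225 = 325
Largest eigenvalue of A^T A = (trace + sqrt(disc))/2 = 26.5139
||T|| = sqrt(26.5139) = 5.1492

5.1492


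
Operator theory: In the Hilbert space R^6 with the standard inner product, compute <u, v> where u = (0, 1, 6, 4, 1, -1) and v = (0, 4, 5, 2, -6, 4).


Computing the standard inner product <u, v> = sum u_i * v_i
= 0*0 + 1*4 + 6*5 + 4*2 + 1*-6 + -1*4
= 0 + 4 + 30 + 8 + -6 + -4
= 32

32


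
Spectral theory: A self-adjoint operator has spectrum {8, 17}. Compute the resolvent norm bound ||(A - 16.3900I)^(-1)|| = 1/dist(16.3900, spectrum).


dist(16.3900, {8, 17}) = min(|16.3900 - 8|, |16.3900 - 17|)
= min(8.3900, 0.6100) = 0.6100
Resolvent bound = 1/0.6100 = 1.6393

1.6393


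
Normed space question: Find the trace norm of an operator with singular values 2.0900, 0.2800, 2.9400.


The nuclear norm is the sum of all singular values.
||T||_1 = 2.0900 + 0.2800 + 2.9400
= 5.3100

5.3100


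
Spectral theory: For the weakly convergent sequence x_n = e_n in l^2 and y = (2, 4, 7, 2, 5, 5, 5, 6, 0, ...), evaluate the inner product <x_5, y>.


x_5 = e_5 is the standard basis vector with 1 in position 5.
<x_5, y> = y_5 = 5
As n -> infinity, <x_n, y> -> 0, confirming weak convergence of (x_n) to 0.

5


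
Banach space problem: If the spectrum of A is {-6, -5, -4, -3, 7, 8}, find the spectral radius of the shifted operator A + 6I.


Spectrum of A + 6I = {0, 1, 2, 3, 13, 14}
Spectral radius = max |lambda| over the shifted spectrum
= max(0, 1, 2, 3, 13, 14) = 14

14


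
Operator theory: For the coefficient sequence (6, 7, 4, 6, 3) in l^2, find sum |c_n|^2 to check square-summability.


sum |c_n|^2 = 6^2 + 7^2 + 4^2 + 6^2 + 3^2
= 36 + 49 + 16 + 36 + 9
= 146

146


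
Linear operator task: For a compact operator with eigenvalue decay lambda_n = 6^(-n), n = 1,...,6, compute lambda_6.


The eigenvalue formula gives lambda_6 = 1/6^6
= 1/46656
= 2.1433e-05

2.1433e-05


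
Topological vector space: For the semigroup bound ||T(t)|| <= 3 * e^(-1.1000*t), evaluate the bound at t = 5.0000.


||T(5.0000)|| <= 3 * exp(-1.1000 * 5.0000)
= 3 * exp(-5.5000)
= 3 * 0.0041
= 0.0123

0.0123


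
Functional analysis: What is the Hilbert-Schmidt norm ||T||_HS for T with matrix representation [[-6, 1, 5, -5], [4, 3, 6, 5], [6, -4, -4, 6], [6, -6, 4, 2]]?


The Hilbert-Schmidt norm is sqrt(sum of squares of all entries).
Sum of squares = (-6)^2 + 1^2 + 5^2 + (-5)^2 + 4^2 + 3^2 + 6^2 + 5^2 + 6^2 + (-4)^2 + (-4)^2 + 6^2 + 6^2 + (-6)^2 + 4^2 + 2^2
= 36 + 1 + 25 + 25 + 16 + 9 + 36 + 25 + 36 + 16 + 16 + 36 + 36 + 36 + 16 + 4 = 369
||T||_HS = sqrt(369) = 19.2094

19.2094


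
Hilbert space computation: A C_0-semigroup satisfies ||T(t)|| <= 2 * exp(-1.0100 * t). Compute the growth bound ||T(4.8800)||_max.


||T(4.8800)|| <= 2 * exp(-1.0100 * 4.8800)
= 2 * exp(-4.9288)
= 2 * 0.0072
= 0.0145

0.0145


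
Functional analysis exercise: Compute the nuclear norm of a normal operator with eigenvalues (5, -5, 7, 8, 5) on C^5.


For a normal operator, singular values equal |eigenvalues|.
Trace norm = sum |lambda_i| = 5 + 5 + 7 + 8 + 5
= 30

30


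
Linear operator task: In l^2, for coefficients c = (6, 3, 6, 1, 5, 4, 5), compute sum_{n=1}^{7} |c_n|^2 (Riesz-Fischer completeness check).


sum |c_n|^2 = 6^2 + 3^2 + 6^2 + 1^2 + 5^2 + 4^2 + 5^2
= 36 + 9 + 36 + 1 + 25 + 16 + 25
= 148

148


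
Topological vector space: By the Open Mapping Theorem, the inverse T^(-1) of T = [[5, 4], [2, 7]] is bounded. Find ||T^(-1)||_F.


det(T) = 5*7 - 4*2 = 27
T^(-1) = (1/27) * [[7, -4], [-2, 5]] = [[0.2593, -0.1481], [-0.0741, 0.1852]]
||T^(-1)||_F^2 = 0.2593^2 + (-0.1481)^2 + (-0.0741)^2 + 0.1852^2 = 0.1289
||T^(-1)||_F = sqrt(0.1289) = 0.3591

0.3591


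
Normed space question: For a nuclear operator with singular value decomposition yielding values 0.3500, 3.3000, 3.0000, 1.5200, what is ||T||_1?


The nuclear norm is the sum of all singular values.
||T||_1 = 0.3500 + 3.3000 + 3.0000 + 1.5200
= 8.1700

8.1700


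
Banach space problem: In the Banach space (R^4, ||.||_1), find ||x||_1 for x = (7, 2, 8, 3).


The l^1 norm equals the sum of absolute values of all components.
||x||_1 = 7 + 2 + 8 + 3
= 20

20.0000


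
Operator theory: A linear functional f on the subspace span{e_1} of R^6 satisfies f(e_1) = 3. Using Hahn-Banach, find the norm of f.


The norm of f is given by ||f|| = sup_{||x||=1} |f(x)|.
On span{e_1}, ||e_1|| = 1, so ||f|| = |f(e_1)| / ||e_1||
= |3| / 1 = 3.0000

3.0000


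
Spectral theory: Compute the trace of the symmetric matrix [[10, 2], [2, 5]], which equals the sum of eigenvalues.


For a self-adjoint (symmetric) matrix, the eigenvalues are real.
The sum of eigenvalues equals the trace of the matrix.
trace = 10 + 5 = 15

15


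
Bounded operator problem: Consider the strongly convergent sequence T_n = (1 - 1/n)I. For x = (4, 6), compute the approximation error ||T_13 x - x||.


T_13 x - x = (1 - 1/13)x - x = -x/13
||x|| = sqrt(52) = 7.2111
||T_13 x - x|| = ||x||/13 = 7.2111/13 = 0.5547

0.5547


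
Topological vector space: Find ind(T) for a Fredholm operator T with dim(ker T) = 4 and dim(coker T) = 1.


The Fredholm index is defined as ind(T) = dim(ker T) - dim(coker T)
= 4 - 1
= 3

3
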